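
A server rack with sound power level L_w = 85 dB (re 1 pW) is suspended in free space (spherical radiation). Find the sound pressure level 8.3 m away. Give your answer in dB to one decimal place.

55.6 dB

L_p = L_w − 10·log₁₀(4π·r²) with r = 8.3 m.
4π·r² = 865.7 m², 10·log₁₀ of that is 29.374 dB.
L_p = 85 − 29.374 = 55.63 dB.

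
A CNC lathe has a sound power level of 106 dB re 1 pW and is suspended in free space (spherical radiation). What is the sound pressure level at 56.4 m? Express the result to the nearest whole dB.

L_p = L_w − 10·log₁₀(4π·r²) with r = 56.4 m.
4π·r² = 3.997e+04 m², 10·log₁₀ of that is 46.018 dB.
L_p = 106 − 46.018 = 59.98 dB.

60 dB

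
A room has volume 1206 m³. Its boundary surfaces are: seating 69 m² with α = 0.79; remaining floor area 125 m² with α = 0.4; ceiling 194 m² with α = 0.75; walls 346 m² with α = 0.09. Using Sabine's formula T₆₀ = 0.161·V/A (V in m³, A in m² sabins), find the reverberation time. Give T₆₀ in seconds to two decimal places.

0.69 s

A = Σ Sᵢαᵢ = 69·0.79 + 125·0.4 + 194·0.75 + 346·0.09 = 281.15 m².
T₆₀ = 0.161 × 1206 / 281.15 = 0.691 s.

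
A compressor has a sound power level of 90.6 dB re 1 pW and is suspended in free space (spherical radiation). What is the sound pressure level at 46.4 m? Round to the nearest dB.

46 dB

L_p = L_w − 10·log₁₀(4π·r²) with r = 46.4 m.
4π·r² = 2.705e+04 m², 10·log₁₀ of that is 44.322 dB.
L_p = 90.6 − 44.322 = 46.28 dB.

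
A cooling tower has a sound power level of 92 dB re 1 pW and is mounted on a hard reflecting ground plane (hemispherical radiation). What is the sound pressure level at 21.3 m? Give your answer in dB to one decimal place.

57.5 dB

Free-field hemispherical radiation: L_p = L_w − 10·log₁₀(2π·r²), r = 21.3 m.
2π·r² = 2851 m², 10·log₁₀ of that is 34.549 dB.
L_p = 92 − 34.549 = 57.45 dB.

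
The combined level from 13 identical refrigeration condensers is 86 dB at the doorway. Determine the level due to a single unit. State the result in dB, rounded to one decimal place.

13 equal contributions raise the level by 10·log₁₀ 13 = 11.139 dB, so each unit alone gives 86 − 11.139.

74.9 dB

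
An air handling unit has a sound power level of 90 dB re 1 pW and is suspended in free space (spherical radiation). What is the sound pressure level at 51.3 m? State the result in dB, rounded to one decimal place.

44.8 dB

The power spreads over a sphere of area 4π·r², so L_p = L_w − 10·log₁₀(4π·r²).
4π·r² = 3.307e+04 m², 10·log₁₀ of that is 45.194 dB.
L_p = 90 − 45.194 = 44.81 dB.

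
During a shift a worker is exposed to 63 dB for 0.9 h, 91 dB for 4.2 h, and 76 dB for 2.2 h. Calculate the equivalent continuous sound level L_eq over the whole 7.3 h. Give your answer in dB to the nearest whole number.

L_eq = 10·log₁₀[(1/T)·Σ tᵢ·10^(Lᵢ/10)] with T = 7.3 h.
Σ tᵢ·10^(Lᵢ/10) = 0.9·10^(63/10) + 4.2·10^(91/10) + 2.2·10^(76/10) = 5.377e+09.
L_eq = 10·log₁₀(5.377e+09/7.3) = 88.67 dB.

89 dB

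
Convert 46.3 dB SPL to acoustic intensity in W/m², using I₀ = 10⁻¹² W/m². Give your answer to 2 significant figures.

4.3e-08 W/m²

L = 10·log₁₀(I/I₀) ⇒ I = I₀·10^(L/10) = 10⁻¹² × 10^4.63.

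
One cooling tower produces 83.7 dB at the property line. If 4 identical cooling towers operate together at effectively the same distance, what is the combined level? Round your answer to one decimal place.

89.7 dB

With 4 equal, uncorrelated contributions the intensity is 4× that of one unit, giving a rise of 10·log₁₀ 4.
L_total = 83.7 + 10·log₁₀(4) = 83.7 + 6.021 = 89.72 dB.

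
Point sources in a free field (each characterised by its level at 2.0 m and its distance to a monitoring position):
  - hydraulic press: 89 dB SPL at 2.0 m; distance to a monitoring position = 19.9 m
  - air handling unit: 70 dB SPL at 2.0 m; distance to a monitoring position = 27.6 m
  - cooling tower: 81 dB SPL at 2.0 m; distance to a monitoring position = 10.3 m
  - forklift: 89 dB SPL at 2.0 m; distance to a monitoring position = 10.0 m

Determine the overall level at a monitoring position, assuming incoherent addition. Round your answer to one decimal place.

Propagate each source to the receiver with L = L_ref − 20·log₁₀(r/r_ref), then add intensities.
hydraulic press: 89 − 20·log₁₀(19.9/2.0) = 89 − 19.96 = 69.04 dB SPL.
air handling unit: 70 − 20·log₁₀(27.6/2.0) = 70 − 22.80 = 47.20 dB SPL.
cooling tower: 81 − 20·log₁₀(10.3/2.0) = 81 − 14.24 = 66.76 dB SPL.
forklift: 89 − 20·log₁₀(10.0/2.0) = 89 − 13.98 = 75.02 dB SPL.
Σ 10^(L/10) = 4.460e+07 → L_total = 10·log₁₀(4.460e+07) = 76.49 dB SPL.

76.5 dB SPL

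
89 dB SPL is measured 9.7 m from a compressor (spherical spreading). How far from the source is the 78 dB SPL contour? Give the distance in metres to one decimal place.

The 11.0 dB drop corresponds to a distance ratio of 10^(11.0/20) for a point source.
r₂ = 9.7·10^((89−78)/20) = 9.7·10^(11.0/20) = 34.42 m.

34.4 m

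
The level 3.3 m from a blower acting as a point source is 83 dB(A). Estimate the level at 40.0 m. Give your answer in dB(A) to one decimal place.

Point-source attenuation: ΔL = 20·log₁₀(r₂/r₁) = 20·log₁₀(40.0/3.3) = 21.671 dB.
L₂ = 83 − 20·log₁₀(40.0/3.3) = 83 − 21.671 = 61.33 dB(A).

61.3 dB(A)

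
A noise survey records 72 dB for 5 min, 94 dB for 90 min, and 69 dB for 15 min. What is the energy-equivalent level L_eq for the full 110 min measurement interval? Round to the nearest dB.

L_eq = 10·log₁₀[(1/T)·Σ tᵢ·10^(Lᵢ/10)] with T = 110 min.
Σ tᵢ·10^(Lᵢ/10) = 5·10^(72/10) + 90·10^(94/10) + 15·10^(69/10) = 2.263e+11.
L_eq = 10·log₁₀(2.263e+11/110) = 93.13 dB.

93 dB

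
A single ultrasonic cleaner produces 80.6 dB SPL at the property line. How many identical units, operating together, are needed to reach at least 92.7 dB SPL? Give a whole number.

17

The shortfall is 92.7 − 80.6 = 12.1 dB, and N units add 10·log₁₀ N, so need 10·log₁₀ N ≥ 12.1.
N ≥ 10^(12.1/10) = 16.218, so N = 17.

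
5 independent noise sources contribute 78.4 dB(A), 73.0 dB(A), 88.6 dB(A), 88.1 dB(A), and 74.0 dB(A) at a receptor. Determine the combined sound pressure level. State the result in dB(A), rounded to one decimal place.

91.7 dB(A)

Incoherent sources combine by intensity addition: L_total = 10·log₁₀(Σ 10^(L_i/10)).
Σ 10^(L/10) = 10^(78.4/10) + 10^(73.0/10) + 10^(88.6/10) + 10^(88.1/10) + 10^(74.0/10) = 1.484e+09.
L_total = 10·log₁₀(1.484e+09) = 91.72 dB(A).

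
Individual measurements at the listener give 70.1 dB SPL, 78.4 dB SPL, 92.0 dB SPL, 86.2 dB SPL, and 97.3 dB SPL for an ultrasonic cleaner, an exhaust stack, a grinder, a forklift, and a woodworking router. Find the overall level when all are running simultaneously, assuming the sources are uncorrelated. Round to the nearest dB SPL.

Incoherent sources combine by intensity addition: L_total = 10·log₁₀(Σ 10^(L_i/10)).
Σ 10^(L/10) = 10^(70.1/10) + 10^(78.4/10) + 10^(92.0/10) + 10^(86.2/10) + 10^(97.3/10) = 7.451e+09.
L_total = 10·log₁₀(7.451e+09) = 98.72 dB SPL.

99 dB SPL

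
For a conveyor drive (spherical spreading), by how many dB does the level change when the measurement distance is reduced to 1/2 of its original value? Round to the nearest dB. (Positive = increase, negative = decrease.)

+6 dB

A point source loses 6 dB per doubling of distance; generally ΔL = −20·log₁₀(r₂/r₁).
ΔL = −20·log₁₀(0.5) = +6.02 dB.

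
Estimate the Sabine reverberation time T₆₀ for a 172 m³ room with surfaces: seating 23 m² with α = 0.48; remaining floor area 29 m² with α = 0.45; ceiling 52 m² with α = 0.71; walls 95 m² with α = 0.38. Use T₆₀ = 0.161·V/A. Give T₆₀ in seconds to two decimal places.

A = Σ Sᵢαᵢ = 23·0.48 + 29·0.45 + 52·0.71 + 95·0.38 = 97.11 m².
T₆₀ = 0.161·V/A = 0.161·172/97.11 = 0.285 s.

0.29 s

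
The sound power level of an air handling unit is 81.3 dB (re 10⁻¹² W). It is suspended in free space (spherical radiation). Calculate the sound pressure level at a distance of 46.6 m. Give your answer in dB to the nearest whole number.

37 dB

L_p = L_w − 10·log₁₀(4π·r²) with r = 46.6 m.
4π·r² = 2.729e+04 m², 10·log₁₀ of that is 44.360 dB.
L_p = 81.3 − 44.360 = 36.94 dB.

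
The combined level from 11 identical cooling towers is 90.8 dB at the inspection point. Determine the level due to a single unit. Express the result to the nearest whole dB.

80 dB

For N identical incoherent sources L_total = L₁ + 10·log₁₀ N, so L₁ = 90.8 − 10·log₁₀(11) = 90.8 − 10.414.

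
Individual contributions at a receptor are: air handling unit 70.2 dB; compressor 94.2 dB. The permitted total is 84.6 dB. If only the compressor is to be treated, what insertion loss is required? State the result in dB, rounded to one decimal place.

The untreated sources together contribute 10^(70.2/10) = 1.047e+07, i.e. 70.20 dB.
The limit corresponds to 10^(84.6/10) = 2.884e+08; subtracting the fixed part leaves 2.779e+08 for the compressor, i.e. 84.44 dB.
So the compressor must be reduced from 94.2 to 84.44 dB: IL = 9.76 dB.

9.8 dB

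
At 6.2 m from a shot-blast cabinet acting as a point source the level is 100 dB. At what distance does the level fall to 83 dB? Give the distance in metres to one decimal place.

43.9 m

The 17.0 dB drop corresponds to a distance ratio of 10^(17.0/20) for a point source.
r₂ = 6.2·10^((100−83)/20) = 6.2·10^(17.0/20) = 43.89 m.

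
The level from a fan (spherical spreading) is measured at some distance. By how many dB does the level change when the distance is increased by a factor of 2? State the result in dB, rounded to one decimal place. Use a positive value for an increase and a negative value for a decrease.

-6.0 dB

A point source loses 6 dB per doubling of distance; generally ΔL = −20·log₁₀(r₂/r₁).
ΔL = −20·log₁₀(2) = -6.02 dB.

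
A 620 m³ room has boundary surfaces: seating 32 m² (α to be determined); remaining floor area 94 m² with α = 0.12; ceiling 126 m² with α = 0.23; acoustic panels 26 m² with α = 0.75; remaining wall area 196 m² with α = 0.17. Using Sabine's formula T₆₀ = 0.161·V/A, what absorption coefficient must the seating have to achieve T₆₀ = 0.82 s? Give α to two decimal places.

Required total absorption A = 0.161·620/0.82 = 121.73 m².
Absorption from the other surfaces = 94·0.12 + 126·0.23 + 26·0.75 + 196·0.17 = 93.08 m², so the seating must supply 28.65 m² over 32 m².
α = 28.65/32 = 0.895.

0.90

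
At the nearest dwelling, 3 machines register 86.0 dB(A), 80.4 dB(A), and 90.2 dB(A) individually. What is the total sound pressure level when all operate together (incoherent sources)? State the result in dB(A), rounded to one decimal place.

Incoherent sources combine by intensity addition: L_total = 10·log₁₀(Σ 10^(L_i/10)).
Σ 10^(L/10) = 10^(86.0/10) + 10^(80.4/10) + 10^(90.2/10) = 1.555e+09.
L_total = 10·log₁₀(1.555e+09) = 91.92 dB(A).

91.9 dB(A)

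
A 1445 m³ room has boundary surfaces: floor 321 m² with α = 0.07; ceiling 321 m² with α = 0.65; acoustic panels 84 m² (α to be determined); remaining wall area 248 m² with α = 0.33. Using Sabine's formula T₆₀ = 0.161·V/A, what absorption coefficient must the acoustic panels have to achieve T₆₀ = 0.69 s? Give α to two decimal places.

From T₆₀ = 0.161·V/A, the target T₆₀ = 0.69 s needs A = 0.161·1445/0.69 = 337.17 m².
Absorption from the other surfaces = 321·0.07 + 321·0.65 + 248·0.33 = 312.96 m², so the acoustic panels must supply 24.21 m² over 84 m².
α = 24.21/84 = 0.288.

0.29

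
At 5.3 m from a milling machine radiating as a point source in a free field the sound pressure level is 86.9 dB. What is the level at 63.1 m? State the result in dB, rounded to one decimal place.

65.4 dB

Point-source attenuation: ΔL = 20·log₁₀(r₂/r₁) = 20·log₁₀(63.1/5.3) = 21.515 dB.
L₂ = 86.9 − 20·log₁₀(63.1/5.3) = 86.9 − 21.515 = 65.38 dB.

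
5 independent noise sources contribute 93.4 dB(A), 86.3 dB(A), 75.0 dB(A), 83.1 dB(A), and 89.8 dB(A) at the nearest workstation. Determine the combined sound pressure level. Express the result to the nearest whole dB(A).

Incoherent sources combine by intensity addition: L_total = 10·log₁₀(Σ 10^(L_i/10)).
Σ 10^(L/10) = 10^(93.4/10) + 10^(86.3/10) + 10^(75.0/10) + 10^(83.1/10) + 10^(89.8/10) = 3.805e+09.
L_total = 10·log₁₀(3.805e+09) = 95.80 dB(A).

96 dB(A)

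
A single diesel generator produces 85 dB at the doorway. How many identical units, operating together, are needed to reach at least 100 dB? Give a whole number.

N identical sources give L₁ + 10·log₁₀ N, so require 10·log₁₀ N ≥ 100 − 85 = 15.0 dB.
N ≥ 10^(15.0/10) = 31.623, so N = 32.

32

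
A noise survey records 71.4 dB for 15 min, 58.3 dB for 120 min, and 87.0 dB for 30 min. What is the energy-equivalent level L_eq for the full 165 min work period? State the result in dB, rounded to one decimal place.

Weight each interval's intensity by its duration and average over T = 165 min:
Σ tᵢ·10^(Lᵢ/10) = 15·10^(71.4/10) + 120·10^(58.3/10) + 30·10^(87.0/10) = 1.532e+10.
L_eq = 10·log₁₀(1.532e+10/165) = 79.68 dB.

79.7 dB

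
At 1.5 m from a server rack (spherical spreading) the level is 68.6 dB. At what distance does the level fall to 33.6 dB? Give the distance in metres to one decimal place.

84.4 m

For a point source L₁ − L₂ = 20·log₁₀(r₂/r₁), so r₂ = r₁·10^((L₁−L₂)/20).
r₂ = 1.5·10^((68.6−33.6)/20) = 1.5·10^(35.0/20) = 84.35 m.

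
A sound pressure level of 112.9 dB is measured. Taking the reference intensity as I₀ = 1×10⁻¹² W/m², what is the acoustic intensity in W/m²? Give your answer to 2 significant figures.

0.19 W/m²

I/I₀ = 10^(112.9/10) = 1.95e+11, so I = 1.95e+11 × 10⁻¹² W/m².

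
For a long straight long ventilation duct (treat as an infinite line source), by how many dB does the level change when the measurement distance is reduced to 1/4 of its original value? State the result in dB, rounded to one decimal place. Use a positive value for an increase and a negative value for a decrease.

With cylindrical spreading the level changes by −10·log₁₀(r₂/r₁).
ΔL = −10·log₁₀(0.25) = +6.02 dB.

+6.0 dB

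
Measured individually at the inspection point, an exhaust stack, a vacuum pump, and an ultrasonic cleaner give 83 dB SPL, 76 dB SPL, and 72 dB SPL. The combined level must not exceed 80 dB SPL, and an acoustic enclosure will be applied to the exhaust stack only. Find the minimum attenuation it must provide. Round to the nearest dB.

The untreated sources together contribute 10^(76/10) + 10^(72/10) = 5.566e+07, i.e. 77.46 dB SPL.
To meet 80 dB SPL overall, the treated exhaust stack may contribute at most 10^(80/10) − 5.566e+07 = 4.434e+07, i.e. 76.47 dB SPL.
So the exhaust stack must be reduced from 83 to 76.47 dB SPL: IL = 6.53 dB.

7 dB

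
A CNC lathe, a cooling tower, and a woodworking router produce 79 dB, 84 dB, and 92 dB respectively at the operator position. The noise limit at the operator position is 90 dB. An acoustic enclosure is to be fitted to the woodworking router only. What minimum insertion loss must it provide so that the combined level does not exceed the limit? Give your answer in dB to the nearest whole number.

Fixed contribution from the other sources: Σ 10^(L/10) = 10^(79/10) + 10^(84/10) = 3.306e+08 (85.19 dB).
The limit corresponds to 10^(90/10) = 1.000e+09; subtracting the fixed part leaves 6.694e+08 for the woodworking router, i.e. 88.26 dB.
Required insertion loss = 92 − 88.26 = 3.74 dB.

4 dB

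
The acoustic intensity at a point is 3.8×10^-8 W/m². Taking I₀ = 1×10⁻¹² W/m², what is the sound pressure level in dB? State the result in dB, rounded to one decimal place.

45.8 dB

Dividing by I₀ shifts the exponent by 12: I/I₀ = 3.8×10^4.
L = 10·(0.5798 + 4) = 45.80 dB.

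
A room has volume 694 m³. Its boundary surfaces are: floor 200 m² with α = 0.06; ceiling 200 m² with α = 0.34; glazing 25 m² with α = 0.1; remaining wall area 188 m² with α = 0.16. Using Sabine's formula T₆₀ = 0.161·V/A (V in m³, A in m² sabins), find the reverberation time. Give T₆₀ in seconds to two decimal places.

0.99 s

A = Σ Sᵢαᵢ = 200·0.06 + 200·0.34 + 25·0.1 + 188·0.16 = 112.58 m².
T₆₀ = 0.161·V/A = 0.161·694/112.58 = 0.992 s.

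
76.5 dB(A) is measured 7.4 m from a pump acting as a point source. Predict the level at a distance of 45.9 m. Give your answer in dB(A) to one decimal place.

Spherical spreading from a point source gives a 20·log₁₀(r₂/r₁) drop.
L₂ = 76.5 − 20·log₁₀(45.9/7.4) = 76.5 − 15.852 = 60.65 dB(A).

60.6 dB(A)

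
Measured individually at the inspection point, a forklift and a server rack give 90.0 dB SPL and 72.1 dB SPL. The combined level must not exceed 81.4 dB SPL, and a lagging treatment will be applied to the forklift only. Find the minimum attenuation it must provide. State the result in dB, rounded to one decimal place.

9.1 dB

Fixed contribution from the other source: Σ 10^(L/10) = 10^(72.1/10) = 1.622e+07 (72.10 dB SPL).
To meet 81.4 dB SPL overall, the treated forklift may contribute at most 10^(81.4/10) − 1.622e+07 = 1.218e+08, i.e. 80.86 dB SPL.
So the forklift must be reduced from 90.0 to 80.86 dB SPL: IL = 9.14 dB.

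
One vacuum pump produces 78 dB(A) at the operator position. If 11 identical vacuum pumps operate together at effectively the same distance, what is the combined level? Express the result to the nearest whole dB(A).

With 11 equal, uncorrelated contributions the intensity is 11× that of one unit, giving a rise of 10·log₁₀ 11.
L_total = 78 + 10·log₁₀(11) = 78 + 10.414 = 88.41 dB(A).

88 dB(A)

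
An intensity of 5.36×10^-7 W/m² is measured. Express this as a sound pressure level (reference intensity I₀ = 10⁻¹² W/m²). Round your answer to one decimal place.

I/I₀ = 5.36×10^-7/10⁻¹² = 5.36×10^5, and L = 10·log₁₀(I/I₀).
L = 10·(0.7292 + 5) = 57.29 dB.

57.3 dB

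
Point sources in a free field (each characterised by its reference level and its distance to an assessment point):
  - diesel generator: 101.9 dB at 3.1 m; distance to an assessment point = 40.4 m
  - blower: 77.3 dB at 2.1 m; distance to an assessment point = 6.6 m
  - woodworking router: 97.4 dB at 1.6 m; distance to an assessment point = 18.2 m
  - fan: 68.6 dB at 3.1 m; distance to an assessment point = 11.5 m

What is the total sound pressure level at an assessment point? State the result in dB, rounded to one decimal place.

81.4 dB

First find each source's level at the receiver (point-source: −20·log₁₀(r/r_ref)), then combine on an intensity basis.
diesel generator: 101.9 − 20·log₁₀(40.4/3.1) = 101.9 − 22.30 = 79.60 dB.
blower: 77.3 − 20·log₁₀(6.6/2.1) = 77.3 − 9.95 = 67.35 dB.
woodworking router: 97.4 − 20·log₁₀(18.2/1.6) = 97.4 − 21.12 = 76.28 dB.
fan: 68.6 − 20·log₁₀(11.5/3.1) = 68.6 − 11.39 = 57.21 dB.
Σ 10^(L/10) = 1.396e+08 → L_total = 10·log₁₀(1.396e+08) = 81.45 dB.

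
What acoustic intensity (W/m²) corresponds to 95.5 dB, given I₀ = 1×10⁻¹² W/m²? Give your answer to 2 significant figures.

0.0035 W/m²

I/I₀ = 10^(95.5/10) = 3.548e+09, so I = 3.548e+09 × 10⁻¹² W/m².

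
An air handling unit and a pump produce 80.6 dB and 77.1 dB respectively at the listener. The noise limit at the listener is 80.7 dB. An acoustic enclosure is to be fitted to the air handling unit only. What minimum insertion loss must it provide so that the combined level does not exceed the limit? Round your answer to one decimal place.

Everything except the air handling unit sums to 10^(77.1/10) = 5.129e+07 in linear terms, 77.10 dB.
To meet 80.7 dB overall, the treated air handling unit may contribute at most 10^(80.7/10) − 5.129e+07 = 6.620e+07, i.e. 78.21 dB.
Required insertion loss = 80.6 − 78.21 = 2.39 dB.

2.4 dB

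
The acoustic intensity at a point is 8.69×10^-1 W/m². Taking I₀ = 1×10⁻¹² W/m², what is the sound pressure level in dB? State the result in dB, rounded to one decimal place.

Dividing by I₀ shifts the exponent by 12: I/I₀ = 8.69×10^11.
L = 10·(0.9390 + 11) = 119.39 dB.

119.4 dB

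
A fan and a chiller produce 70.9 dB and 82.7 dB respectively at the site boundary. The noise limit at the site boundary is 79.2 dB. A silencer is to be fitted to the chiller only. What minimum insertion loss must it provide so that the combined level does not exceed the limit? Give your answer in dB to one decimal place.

4.2 dB

The untreated sources together contribute 10^(70.9/10) = 1.230e+07, i.e. 70.90 dB.
The limit corresponds to 10^(79.2/10) = 8.318e+07; subtracting the fixed part leaves 7.087e+07 for the chiller, i.e. 78.50 dB.
So the chiller must be reduced from 82.7 to 78.50 dB: IL = 4.20 dB.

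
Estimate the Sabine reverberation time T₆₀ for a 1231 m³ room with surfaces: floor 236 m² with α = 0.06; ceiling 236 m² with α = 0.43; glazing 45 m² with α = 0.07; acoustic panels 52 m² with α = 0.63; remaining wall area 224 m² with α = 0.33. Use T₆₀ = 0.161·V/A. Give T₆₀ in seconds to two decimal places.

0.88 s

Total absorption A = 236·0.06 + 236·0.43 + 45·0.07 + 52·0.63 + 224·0.33 = 225.47 m² sabins.
T₆₀ = 0.161 × 1231 / 225.47 = 0.879 s.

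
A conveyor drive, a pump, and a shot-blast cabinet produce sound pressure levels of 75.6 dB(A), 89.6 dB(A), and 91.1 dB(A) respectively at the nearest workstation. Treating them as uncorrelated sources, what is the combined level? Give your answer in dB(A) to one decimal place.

93.5 dB(A)

For uncorrelated sources the intensities add, so convert each level to linear form, sum, and take 10·log₁₀ of the total.
Σ 10^(L/10) = 10^(75.6/10) + 10^(89.6/10) + 10^(91.1/10) = 2.237e+09.
L_total = 10·log₁₀(2.237e+09) = 93.50 dB(A).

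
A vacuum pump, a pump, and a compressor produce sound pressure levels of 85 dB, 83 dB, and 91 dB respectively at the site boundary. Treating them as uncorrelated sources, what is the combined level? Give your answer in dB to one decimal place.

For uncorrelated sources the intensities add, so convert each level to linear form, sum, and take 10·log₁₀ of the total.
Σ 10^(L/10) = 10^(85/10) + 10^(83/10) + 10^(91/10) = 1.775e+09.
L_total = 10·log₁₀(1.775e+09) = 92.49 dB.

92.5 dB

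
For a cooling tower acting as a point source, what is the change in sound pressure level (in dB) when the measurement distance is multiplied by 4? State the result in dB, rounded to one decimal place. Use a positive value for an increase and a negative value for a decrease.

A point source loses 6 dB per doubling of distance; generally ΔL = −20·log₁₀(r₂/r₁).
ΔL = −20·log₁₀(4) = -12.04 dB.

-12.0 dB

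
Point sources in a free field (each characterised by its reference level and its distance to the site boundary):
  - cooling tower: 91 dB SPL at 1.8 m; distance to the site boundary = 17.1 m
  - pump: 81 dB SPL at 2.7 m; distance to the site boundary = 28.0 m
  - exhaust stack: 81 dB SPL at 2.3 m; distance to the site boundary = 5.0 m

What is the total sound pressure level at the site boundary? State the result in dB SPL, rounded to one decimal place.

76.2 dB SPL

First find each source's level at the receiver (point-source: −20·log₁₀(r/r_ref)), then combine on an intensity basis.
cooling tower: 91 − 20·log₁₀(17.1/1.8) = 91 − 19.55 = 71.45 dB SPL.
pump: 81 − 20·log₁₀(28.0/2.7) = 81 − 20.32 = 60.68 dB SPL.
exhaust stack: 81 − 20·log₁₀(5.0/2.3) = 81 − 6.74 = 74.26 dB SPL.
Σ 10^(L/10) = 4.176e+07 → L_total = 10·log₁₀(4.176e+07) = 76.21 dB SPL.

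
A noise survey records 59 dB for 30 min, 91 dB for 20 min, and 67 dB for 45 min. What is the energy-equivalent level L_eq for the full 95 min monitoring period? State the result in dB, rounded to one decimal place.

L_eq = 10·log₁₀[(1/T)·Σ tᵢ·10^(Lᵢ/10)] with T = 95 min.
Σ tᵢ·10^(Lᵢ/10) = 30·10^(59/10) + 20·10^(91/10) + 45·10^(67/10) = 2.543e+10.
L_eq = 10·log₁₀(2.543e+10/95) = 84.28 dB.

84.3 dB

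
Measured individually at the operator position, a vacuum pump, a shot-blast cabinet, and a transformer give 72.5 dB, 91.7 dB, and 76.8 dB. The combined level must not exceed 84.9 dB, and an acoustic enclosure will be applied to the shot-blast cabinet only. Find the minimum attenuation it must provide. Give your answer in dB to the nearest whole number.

Fixed contribution from the other sources: Σ 10^(L/10) = 10^(72.5/10) + 10^(76.8/10) = 6.565e+07 (78.17 dB).
To meet 84.9 dB overall, the treated shot-blast cabinet may contribute at most 10^(84.9/10) − 6.565e+07 = 2.434e+08, i.e. 83.86 dB.
Required insertion loss = 91.7 − 83.86 = 7.84 dB.

8 dB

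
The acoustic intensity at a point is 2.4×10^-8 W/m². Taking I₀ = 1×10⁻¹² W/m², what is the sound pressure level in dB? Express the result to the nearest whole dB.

I/I₀ = 2.4×10^-8/10⁻¹² = 2.4×10^4, and L = 10·log₁₀(I/I₀).
L = 10·(0.3802 + 4) = 43.80 dB.

44 dB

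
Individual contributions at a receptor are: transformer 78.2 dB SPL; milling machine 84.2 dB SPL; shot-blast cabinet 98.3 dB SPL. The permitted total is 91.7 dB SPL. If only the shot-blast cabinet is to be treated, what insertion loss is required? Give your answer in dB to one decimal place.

7.7 dB

The untreated sources together contribute 10^(78.2/10) + 10^(84.2/10) = 3.291e+08, i.e. 85.17 dB SPL.
To meet 91.7 dB SPL overall, the treated shot-blast cabinet may contribute at most 10^(91.7/10) − 3.291e+08 = 1.150e+09, i.e. 90.61 dB SPL.
Required insertion loss = 98.3 − 90.61 = 7.69 dB.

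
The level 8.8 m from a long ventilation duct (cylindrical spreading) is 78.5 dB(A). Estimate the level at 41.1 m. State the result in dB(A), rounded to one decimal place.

Line-source attenuation: ΔL = 10·log₁₀(r₂/r₁) = 10·log₁₀(41.1/8.8) = 6.694 dB.
L₂ = 78.5 − 10·log₁₀(41.1/8.8) = 78.5 − 6.694 = 71.81 dB(A).

71.8 dB(A)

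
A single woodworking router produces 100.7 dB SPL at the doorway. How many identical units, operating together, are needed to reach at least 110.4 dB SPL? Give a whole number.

10

N identical sources give L₁ + 10·log₁₀ N, so require 10·log₁₀ N ≥ 110.4 − 100.7 = 9.7 dB.
N ≥ 10^(9.7/10) = 9.333, so N = 10.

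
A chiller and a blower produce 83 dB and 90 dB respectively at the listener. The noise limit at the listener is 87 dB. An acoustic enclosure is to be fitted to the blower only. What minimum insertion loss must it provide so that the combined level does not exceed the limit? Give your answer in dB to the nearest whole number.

5 dB

Fixed contribution from the other source: Σ 10^(L/10) = 10^(83/10) = 1.995e+08 (83.00 dB).
The limit corresponds to 10^(87/10) = 5.012e+08; subtracting the fixed part leaves 3.017e+08 for the blower, i.e. 84.80 dB.
So the blower must be reduced from 90 to 84.80 dB: IL = 5.20 dB.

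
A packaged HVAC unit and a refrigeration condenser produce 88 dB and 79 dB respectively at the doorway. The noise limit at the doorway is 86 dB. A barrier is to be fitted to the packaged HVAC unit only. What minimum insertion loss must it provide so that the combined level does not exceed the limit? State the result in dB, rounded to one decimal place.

3.0 dB

Fixed contribution from the other source: Σ 10^(L/10) = 10^(79/10) = 7.943e+07 (79.00 dB).
To meet 86 dB overall, the treated packaged HVAC unit may contribute at most 10^(86/10) − 7.943e+07 = 3.187e+08, i.e. 85.03 dB.
Required insertion loss = 88 − 85.03 = 2.97 dB.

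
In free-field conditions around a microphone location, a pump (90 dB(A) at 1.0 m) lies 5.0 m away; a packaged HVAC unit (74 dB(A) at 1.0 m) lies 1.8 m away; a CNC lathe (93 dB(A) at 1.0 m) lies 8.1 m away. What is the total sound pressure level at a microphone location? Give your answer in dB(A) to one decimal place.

First find each source's level at the receiver (point-source: −20·log₁₀(r/r_ref)), then combine on an intensity basis.
pump: 90 − 20·log₁₀(5.0/1.0) = 90 − 13.98 = 76.02 dB(A).
packaged HVAC unit: 74 − 20·log₁₀(1.8/1.0) = 74 − 5.11 = 68.89 dB(A).
CNC lathe: 93 − 20·log₁₀(8.1/1.0) = 93 − 18.17 = 74.83 dB(A).
Σ 10^(L/10) = 7.816e+07 → L_total = 10·log₁₀(7.816e+07) = 78.93 dB(A).

78.9 dB(A)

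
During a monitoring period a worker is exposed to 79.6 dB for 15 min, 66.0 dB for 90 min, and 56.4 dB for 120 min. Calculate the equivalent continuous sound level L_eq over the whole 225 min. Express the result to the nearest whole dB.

69 dB

L_eq = 10·log₁₀[(1/T)·Σ tᵢ·10^(Lᵢ/10)] with T = 225 min.
Σ tᵢ·10^(Lᵢ/10) = 15·10^(79.6/10) + 90·10^(66.0/10) + 120·10^(56.4/10) = 1.779e+09.
L_eq = 10·log₁₀(1.779e+09/225) = 68.98 dB.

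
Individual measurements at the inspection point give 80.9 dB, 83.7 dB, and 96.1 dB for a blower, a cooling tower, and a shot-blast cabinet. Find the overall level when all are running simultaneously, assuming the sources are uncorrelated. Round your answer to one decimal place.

96.5 dB

For uncorrelated sources the intensities add, so convert each level to linear form, sum, and take 10·log₁₀ of the total.
Σ 10^(L/10) = 10^(80.9/10) + 10^(83.7/10) + 10^(96.1/10) = 4.431e+09.
L_total = 10·log₁₀(4.431e+09) = 96.47 dB.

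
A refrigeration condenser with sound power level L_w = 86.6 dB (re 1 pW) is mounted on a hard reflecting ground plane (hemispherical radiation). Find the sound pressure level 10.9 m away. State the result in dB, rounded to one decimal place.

57.9 dB

The power spreads over a hemisphere of area 2π·r², so L_p = L_w − 10·log₁₀(2π·r²).
2π·r² = 746.5 m², 10·log₁₀ of that is 28.730 dB.
L_p = 86.6 − 28.730 = 57.87 dB.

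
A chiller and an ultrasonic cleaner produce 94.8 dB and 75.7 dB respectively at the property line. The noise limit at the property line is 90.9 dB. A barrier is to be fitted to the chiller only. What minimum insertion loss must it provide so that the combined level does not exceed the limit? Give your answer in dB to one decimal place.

Everything except the chiller sums to 10^(75.7/10) = 3.715e+07 in linear terms, 75.70 dB.
The limit corresponds to 10^(90.9/10) = 1.230e+09; subtracting the fixed part leaves 1.193e+09 for the chiller, i.e. 90.77 dB.
Required insertion loss = 94.8 − 90.77 = 4.03 dB.

4.0 dB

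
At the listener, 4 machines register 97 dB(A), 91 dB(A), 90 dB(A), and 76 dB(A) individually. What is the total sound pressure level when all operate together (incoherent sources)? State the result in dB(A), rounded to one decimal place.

Incoherent sources combine by intensity addition: L_total = 10·log₁₀(Σ 10^(L_i/10)).
Σ 10^(L/10) = 10^(97/10) + 10^(91/10) + 10^(90/10) + 10^(76/10) = 7.311e+09.
L_total = 10·log₁₀(7.311e+09) = 98.64 dB(A).

98.6 dB(A)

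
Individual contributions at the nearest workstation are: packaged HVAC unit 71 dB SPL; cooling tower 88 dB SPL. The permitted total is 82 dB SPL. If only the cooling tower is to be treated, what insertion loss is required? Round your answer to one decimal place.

6.4 dB

The untreated sources together contribute 10^(71/10) = 1.259e+07, i.e. 71.00 dB SPL.
The limit corresponds to 10^(82/10) = 1.585e+08; subtracting the fixed part leaves 1.459e+08 for the cooling tower, i.e. 81.64 dB SPL.
Required insertion loss = 88 − 81.64 = 6.36 dB.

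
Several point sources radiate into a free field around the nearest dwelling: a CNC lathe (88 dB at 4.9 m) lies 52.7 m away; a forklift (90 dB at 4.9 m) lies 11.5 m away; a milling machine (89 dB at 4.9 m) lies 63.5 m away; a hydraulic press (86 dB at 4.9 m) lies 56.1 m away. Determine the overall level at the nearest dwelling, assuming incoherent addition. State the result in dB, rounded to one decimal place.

82.9 dB

Propagate each source to the receiver with L = L_ref − 20·log₁₀(r/r_ref), then add intensities.
CNC lathe: 88 − 20·log₁₀(52.7/4.9) = 88 − 20.63 = 67.37 dB.
forklift: 90 − 20·log₁₀(11.5/4.9) = 90 − 7.41 = 82.59 dB.
milling machine: 89 − 20·log₁₀(63.5/4.9) = 89 − 22.25 = 66.75 dB.
hydraulic press: 86 − 20·log₁₀(56.1/4.9) = 86 − 21.18 = 64.82 dB.
Σ 10^(L/10) = 1.948e+08 → L_total = 10·log₁₀(1.948e+08) = 82.90 dB.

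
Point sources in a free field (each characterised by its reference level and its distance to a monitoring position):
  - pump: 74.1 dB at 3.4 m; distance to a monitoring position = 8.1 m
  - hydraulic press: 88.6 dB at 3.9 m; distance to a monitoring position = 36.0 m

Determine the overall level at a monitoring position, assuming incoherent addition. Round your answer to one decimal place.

71.1 dB

Apply inverse-square spreading to bring every level to the receiver, then sum 10^(L/10).
pump: 74.1 − 20·log₁₀(8.1/3.4) = 74.1 − 7.54 = 66.56 dB.
hydraulic press: 88.6 − 20·log₁₀(36.0/3.9) = 88.6 − 19.30 = 69.30 dB.
Σ 10^(L/10) = 1.303e+07 → L_total = 10·log₁₀(1.303e+07) = 71.15 dB.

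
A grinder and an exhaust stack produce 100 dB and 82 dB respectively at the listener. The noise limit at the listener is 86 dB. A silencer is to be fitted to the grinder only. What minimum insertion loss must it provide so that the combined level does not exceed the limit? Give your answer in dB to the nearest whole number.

Fixed contribution from the other source: Σ 10^(L/10) = 10^(82/10) = 1.585e+08 (82.00 dB).
To meet 86 dB overall, the treated grinder may contribute at most 10^(86/10) − 1.585e+08 = 2.396e+08, i.e. 83.80 dB.
Required insertion loss = 100 − 83.80 = 16.20 dB.

16 dB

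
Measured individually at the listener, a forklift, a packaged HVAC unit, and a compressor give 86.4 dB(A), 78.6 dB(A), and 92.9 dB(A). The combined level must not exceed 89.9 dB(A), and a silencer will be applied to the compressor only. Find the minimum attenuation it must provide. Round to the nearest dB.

Fixed contribution from the other sources: Σ 10^(L/10) = 10^(86.4/10) + 10^(78.6/10) = 5.090e+08 (87.07 dB(A)).
The limit corresponds to 10^(89.9/10) = 9.772e+08; subtracting the fixed part leaves 4.683e+08 for the compressor, i.e. 86.71 dB(A).
So the compressor must be reduced from 92.9 to 86.71 dB(A): IL = 6.19 dB.

6 dB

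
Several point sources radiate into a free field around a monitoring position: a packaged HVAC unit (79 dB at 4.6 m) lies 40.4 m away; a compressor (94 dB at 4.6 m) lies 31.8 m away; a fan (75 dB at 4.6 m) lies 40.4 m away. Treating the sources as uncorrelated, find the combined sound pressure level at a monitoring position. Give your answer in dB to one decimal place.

77.3 dB

First find each source's level at the receiver (point-source: −20·log₁₀(r/r_ref)), then combine on an intensity basis.
packaged HVAC unit: 79 − 20·log₁₀(40.4/4.6) = 79 − 18.87 = 60.13 dB.
compressor: 94 − 20·log₁₀(31.8/4.6) = 94 − 16.79 = 77.21 dB.
fan: 75 − 20·log₁₀(40.4/4.6) = 75 − 18.87 = 56.13 dB.
Σ 10^(L/10) = 5.400e+07 → L_total = 10·log₁₀(5.400e+07) = 77.32 dB.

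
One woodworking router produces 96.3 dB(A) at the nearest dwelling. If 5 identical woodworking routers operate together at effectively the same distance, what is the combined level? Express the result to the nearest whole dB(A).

L_total = L₁ + 10·log₁₀ N for N identical incoherent sources.
L_total = 96.3 + 10·log₁₀(5) = 96.3 + 6.990 = 103.29 dB(A).

103 dB(A)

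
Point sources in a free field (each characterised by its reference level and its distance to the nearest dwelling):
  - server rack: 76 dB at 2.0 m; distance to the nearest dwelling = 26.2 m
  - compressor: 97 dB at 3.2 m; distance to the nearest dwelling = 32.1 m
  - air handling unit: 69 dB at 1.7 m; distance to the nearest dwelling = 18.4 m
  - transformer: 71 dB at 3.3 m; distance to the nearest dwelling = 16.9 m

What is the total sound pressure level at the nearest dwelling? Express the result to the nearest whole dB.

First find each source's level at the receiver (point-source: −20·log₁₀(r/r_ref)), then combine on an intensity basis.
server rack: 76 − 20·log₁₀(26.2/2.0) = 76 − 22.35 = 53.65 dB.
compressor: 97 − 20·log₁₀(32.1/3.2) = 97 − 20.03 = 76.97 dB.
air handling unit: 69 − 20·log₁₀(18.4/1.7) = 69 − 20.69 = 48.31 dB.
transformer: 71 − 20·log₁₀(16.9/3.3) = 71 − 14.19 = 56.81 dB.
Σ 10^(L/10) = 5.059e+07 → L_total = 10·log₁₀(5.059e+07) = 77.04 dB.

77 dB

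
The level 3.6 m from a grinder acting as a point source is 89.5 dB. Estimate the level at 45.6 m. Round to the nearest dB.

67 dB

Point-source attenuation: ΔL = 20·log₁₀(r₂/r₁) = 20·log₁₀(45.6/3.6) = 22.053 dB.
L₂ = 89.5 − 20·log₁₀(45.6/3.6) = 89.5 − 22.053 = 67.45 dB.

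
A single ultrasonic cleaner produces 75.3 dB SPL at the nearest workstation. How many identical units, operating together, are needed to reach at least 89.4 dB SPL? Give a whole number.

Need L₁ + 10·log₁₀ N ≥ 89.4, i.e. log₁₀ N ≥ 1.41.
N ≥ 10^(14.1/10) = 25.704, so N = 26.

26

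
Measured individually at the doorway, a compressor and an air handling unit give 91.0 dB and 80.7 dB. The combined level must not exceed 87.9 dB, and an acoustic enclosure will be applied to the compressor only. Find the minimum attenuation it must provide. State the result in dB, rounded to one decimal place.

4.0 dB

The untreated sources together contribute 10^(80.7/10) = 1.175e+08, i.e. 80.70 dB.
The limit corresponds to 10^(87.9/10) = 6.166e+08; subtracting the fixed part leaves 4.991e+08 for the compressor, i.e. 86.98 dB.
So the compressor must be reduced from 91.0 to 86.98 dB: IL = 4.02 dB.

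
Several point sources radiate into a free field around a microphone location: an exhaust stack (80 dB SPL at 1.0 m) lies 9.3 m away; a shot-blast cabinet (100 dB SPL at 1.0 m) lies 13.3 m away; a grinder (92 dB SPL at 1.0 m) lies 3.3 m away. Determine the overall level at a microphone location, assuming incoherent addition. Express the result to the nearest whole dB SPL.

83 dB SPL

Propagate each source to the receiver with L = L_ref − 20·log₁₀(r/r_ref), then add intensities.
exhaust stack: 80 − 20·log₁₀(9.3/1.0) = 80 − 19.37 = 60.63 dB SPL.
shot-blast cabinet: 100 − 20·log₁₀(13.3/1.0) = 100 − 22.48 = 77.52 dB SPL.
grinder: 92 − 20·log₁₀(3.3/1.0) = 92 − 10.37 = 81.63 dB SPL.
Σ 10^(L/10) = 2.032e+08 → L_total = 10·log₁₀(2.032e+08) = 83.08 dB SPL.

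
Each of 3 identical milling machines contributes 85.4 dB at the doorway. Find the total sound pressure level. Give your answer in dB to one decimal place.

90.2 dB

N identical incoherent sources raise the level by 10·log₁₀ N.
L_total = 85.4 + 10·log₁₀(3) = 85.4 + 4.771 = 90.17 dB.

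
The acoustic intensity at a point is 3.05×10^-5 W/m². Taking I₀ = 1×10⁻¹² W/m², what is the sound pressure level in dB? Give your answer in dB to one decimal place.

74.8 dB

L = 10·log₁₀(I/I₀) = 10·log₁₀(3.05×10^-5/10⁻¹²) = 10·log₁₀(3.05×10^7).
L = 10·(0.4843 + 7) = 74.84 dB.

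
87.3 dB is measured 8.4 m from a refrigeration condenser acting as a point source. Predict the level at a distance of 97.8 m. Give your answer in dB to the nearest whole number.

66 dB

Spherical spreading from a point source gives a 20·log₁₀(r₂/r₁) drop.
L₂ = 87.3 − 20·log₁₀(97.8/8.4) = 87.3 − 21.321 = 65.98 dB.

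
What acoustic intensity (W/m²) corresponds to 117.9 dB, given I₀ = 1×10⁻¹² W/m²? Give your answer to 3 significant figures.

0.617 W/m²

I/I₀ = 10^(117.9/10) = 6.166e+11, so I = 6.166e+11 × 10⁻¹² W/m².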